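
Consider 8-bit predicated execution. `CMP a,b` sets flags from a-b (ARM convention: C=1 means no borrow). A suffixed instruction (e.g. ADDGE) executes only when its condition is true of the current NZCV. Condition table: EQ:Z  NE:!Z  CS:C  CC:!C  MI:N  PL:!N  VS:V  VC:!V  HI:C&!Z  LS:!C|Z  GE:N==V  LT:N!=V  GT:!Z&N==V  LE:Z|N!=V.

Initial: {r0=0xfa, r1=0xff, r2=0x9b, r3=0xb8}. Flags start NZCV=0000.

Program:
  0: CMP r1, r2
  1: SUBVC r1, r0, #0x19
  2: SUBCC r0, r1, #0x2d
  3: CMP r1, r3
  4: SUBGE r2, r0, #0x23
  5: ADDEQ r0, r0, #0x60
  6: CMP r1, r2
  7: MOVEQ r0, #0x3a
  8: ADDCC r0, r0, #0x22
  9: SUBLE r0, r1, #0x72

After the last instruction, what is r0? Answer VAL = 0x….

VAL = 0xfa

0: ✓ CMP  NZCV=0010
1: ✓ SUBVC  r1←0xe1
2: · SUBCC
3: ✓ CMP  NZCV=0010
4: ✓ SUBGE  r2←0xd7
5: · ADDEQ
6: ✓ CMP  NZCV=0010
7: · MOVEQ
8: · ADDCC
9: · SUBLE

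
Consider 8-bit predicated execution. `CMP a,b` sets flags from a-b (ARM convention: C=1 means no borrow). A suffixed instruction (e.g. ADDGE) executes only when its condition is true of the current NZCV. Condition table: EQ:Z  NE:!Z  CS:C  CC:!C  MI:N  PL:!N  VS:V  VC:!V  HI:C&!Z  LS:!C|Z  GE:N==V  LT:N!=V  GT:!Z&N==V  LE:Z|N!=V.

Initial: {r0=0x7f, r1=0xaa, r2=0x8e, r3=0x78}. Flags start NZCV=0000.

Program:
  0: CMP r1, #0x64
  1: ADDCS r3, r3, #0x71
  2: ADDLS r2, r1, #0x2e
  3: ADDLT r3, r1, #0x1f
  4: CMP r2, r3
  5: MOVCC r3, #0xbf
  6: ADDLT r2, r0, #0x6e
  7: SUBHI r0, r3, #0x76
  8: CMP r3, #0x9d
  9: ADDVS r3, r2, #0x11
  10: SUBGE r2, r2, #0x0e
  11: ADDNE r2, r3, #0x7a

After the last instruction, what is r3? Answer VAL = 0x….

VAL = 0xbf

[0] flags=0011 → (cmp)
[1] flags=0011 CS?T → r3=0xe9
[2] flags=0011 LS?F → skip
[3] flags=0011 LT?T → r3=0xc9
[4] flags=1000 → (cmp)
[5] flags=1000 CC?T → r3=0xbf
[6] flags=1000 LT?T → r2=0xed
[7] flags=1000 HI?F → skip
[8] flags=0010 → (cmp)
[9] flags=0010 VS?F → skip
[10] flags=0010 GE?T → r2=0xdf
[11] flags=0010 NE?T → r2=0x39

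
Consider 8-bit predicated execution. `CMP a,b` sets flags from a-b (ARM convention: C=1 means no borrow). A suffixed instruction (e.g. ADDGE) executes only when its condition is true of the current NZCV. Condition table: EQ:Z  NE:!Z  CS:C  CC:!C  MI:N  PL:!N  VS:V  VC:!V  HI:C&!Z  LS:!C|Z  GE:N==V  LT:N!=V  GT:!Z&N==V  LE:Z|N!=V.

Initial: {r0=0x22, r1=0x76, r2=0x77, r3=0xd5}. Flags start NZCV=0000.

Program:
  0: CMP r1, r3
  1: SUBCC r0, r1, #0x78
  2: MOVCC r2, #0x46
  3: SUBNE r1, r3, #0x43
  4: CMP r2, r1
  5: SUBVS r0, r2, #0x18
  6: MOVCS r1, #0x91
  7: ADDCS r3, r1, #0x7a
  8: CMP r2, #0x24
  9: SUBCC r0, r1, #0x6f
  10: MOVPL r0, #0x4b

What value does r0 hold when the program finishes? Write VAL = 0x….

0: ✓ CMP  NZCV=1001
1: ✓ SUBCC  r0←0xfe
2: ✓ MOVCC  r2←0x46
3: ✓ SUBNE  r1←0x92
4: ✓ CMP  NZCV=1001
5: ✓ SUBVS  r0←0x2e
6: · MOVCS
7: · ADDCS
8: ✓ CMP  NZCV=0010
9: · SUBCC
10: ✓ MOVPL  r0←0x4b

VAL = 0x4b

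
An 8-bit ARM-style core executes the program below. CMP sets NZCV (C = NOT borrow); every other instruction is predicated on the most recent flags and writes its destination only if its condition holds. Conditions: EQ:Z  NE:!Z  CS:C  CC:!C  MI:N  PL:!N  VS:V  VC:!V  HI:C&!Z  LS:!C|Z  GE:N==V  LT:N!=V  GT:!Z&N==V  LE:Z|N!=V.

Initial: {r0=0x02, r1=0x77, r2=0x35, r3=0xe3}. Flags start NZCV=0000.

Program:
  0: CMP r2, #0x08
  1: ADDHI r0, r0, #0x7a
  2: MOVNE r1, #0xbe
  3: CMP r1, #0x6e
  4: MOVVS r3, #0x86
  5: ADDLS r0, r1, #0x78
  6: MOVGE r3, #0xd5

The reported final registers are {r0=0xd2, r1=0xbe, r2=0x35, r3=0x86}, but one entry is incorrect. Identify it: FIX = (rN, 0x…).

FIX = (r0, 0x7c)

0: ✓ CMP  NZCV=0010
1: ✓ ADDHI  r0←0x7c
2: ✓ MOVNE  r1←0xbe
3: ✓ CMP  NZCV=0011
4: ✓ MOVVS  r3←0x86
5: · ADDLS
6: · MOVGE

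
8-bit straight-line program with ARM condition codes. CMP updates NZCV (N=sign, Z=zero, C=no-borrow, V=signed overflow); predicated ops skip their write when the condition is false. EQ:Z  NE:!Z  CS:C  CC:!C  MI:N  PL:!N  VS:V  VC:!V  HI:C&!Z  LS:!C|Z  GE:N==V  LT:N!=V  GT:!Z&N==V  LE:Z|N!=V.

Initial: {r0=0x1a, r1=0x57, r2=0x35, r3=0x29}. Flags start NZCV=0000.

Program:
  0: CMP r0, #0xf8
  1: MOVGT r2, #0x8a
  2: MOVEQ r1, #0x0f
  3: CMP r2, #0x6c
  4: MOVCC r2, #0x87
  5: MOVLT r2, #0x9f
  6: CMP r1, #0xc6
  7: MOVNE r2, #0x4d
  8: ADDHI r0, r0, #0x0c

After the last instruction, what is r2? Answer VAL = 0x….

VAL = 0x4d

[0] flags=0000 → (cmp)
[1] flags=0000 GT?T → r2=0x8a
[2] flags=0000 EQ?F → skip
[3] flags=0011 → (cmp)
[4] flags=0011 CC?F → skip
[5] flags=0011 LT?T → r2=0x9f
[6] flags=1001 → (cmp)
[7] flags=1001 NE?T → r2=0x4d
[8] flags=1001 HI?F → skip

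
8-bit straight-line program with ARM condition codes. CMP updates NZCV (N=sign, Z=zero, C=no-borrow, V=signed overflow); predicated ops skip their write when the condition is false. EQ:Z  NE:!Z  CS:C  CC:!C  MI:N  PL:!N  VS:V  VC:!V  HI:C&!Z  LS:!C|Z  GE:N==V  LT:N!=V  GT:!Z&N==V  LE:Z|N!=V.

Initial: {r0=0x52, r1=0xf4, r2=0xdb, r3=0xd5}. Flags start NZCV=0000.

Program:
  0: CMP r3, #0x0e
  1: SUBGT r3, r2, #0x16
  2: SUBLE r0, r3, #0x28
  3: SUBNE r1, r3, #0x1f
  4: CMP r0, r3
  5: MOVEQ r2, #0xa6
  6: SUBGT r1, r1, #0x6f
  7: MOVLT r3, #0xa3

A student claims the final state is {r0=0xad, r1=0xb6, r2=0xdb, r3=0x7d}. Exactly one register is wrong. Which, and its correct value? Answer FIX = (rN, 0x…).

FIX = (r3, 0xa3)

[0] flags=1010 → (cmp)
[1] flags=1010 GT?F → skip
[2] flags=1010 LE?T → r0=0xad
[3] flags=1010 NE?T → r1=0xb6
[4] flags=1000 → (cmp)
[5] flags=1000 EQ?F → skip
[6] flags=1000 GT?F → skip
[7] flags=1000 LT?T → r3=0xa3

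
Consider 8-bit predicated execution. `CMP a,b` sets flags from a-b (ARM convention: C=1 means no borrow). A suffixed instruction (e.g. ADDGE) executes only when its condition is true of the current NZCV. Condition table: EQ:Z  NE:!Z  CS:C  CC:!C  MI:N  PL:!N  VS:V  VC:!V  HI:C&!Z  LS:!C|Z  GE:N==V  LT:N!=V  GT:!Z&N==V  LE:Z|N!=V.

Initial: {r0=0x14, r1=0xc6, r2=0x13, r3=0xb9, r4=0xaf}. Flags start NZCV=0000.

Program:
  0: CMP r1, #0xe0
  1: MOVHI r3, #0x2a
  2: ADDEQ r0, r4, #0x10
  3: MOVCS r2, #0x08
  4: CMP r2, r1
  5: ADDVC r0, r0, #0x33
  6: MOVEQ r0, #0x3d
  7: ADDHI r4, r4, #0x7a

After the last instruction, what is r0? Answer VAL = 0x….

0: ✓ CMP  NZCV=1000
1: · MOVHI
2: · ADDEQ
3: · MOVCS
4: ✓ CMP  NZCV=0000
5: ✓ ADDVC  r0←0x47
6: · MOVEQ
7: · ADDHI

VAL = 0x47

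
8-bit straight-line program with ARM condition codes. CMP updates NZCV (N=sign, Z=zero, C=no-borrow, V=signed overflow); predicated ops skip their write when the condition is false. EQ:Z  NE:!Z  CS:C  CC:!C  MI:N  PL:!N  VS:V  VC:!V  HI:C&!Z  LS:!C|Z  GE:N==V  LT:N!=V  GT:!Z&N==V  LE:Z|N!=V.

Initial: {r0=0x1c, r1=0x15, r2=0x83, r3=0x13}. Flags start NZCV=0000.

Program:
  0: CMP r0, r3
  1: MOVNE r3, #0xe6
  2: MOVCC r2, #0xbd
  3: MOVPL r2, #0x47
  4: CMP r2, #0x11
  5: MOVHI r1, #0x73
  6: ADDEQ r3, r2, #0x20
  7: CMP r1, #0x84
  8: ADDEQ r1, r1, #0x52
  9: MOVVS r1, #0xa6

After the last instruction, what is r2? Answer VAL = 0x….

VAL = 0x47

[0] flags=0010 → (cmp)
[1] flags=0010 NE?T → r3=0xe6
[2] flags=0010 CC?F → skip
[3] flags=0010 PL?T → r2=0x47
[4] flags=0010 → (cmp)
[5] flags=0010 HI?T → r1=0x73
[6] flags=0010 EQ?F → skip
[7] flags=1001 → (cmp)
[8] flags=1001 EQ?F → skip
[9] flags=1001 VS?T → r1=0xa6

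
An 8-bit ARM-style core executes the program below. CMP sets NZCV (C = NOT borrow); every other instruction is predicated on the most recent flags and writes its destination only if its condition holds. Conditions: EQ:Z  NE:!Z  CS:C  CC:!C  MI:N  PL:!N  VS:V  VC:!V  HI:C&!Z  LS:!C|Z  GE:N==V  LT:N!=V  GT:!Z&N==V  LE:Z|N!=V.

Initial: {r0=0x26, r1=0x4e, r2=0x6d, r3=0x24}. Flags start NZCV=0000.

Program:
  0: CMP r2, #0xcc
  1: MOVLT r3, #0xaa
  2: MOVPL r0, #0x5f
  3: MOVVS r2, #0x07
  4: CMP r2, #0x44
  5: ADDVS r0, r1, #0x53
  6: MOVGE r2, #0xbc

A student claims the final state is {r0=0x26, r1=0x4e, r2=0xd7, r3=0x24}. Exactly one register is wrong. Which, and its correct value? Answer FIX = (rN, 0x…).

FIX = (r2, 0x07)

0: ✓ CMP  NZCV=1001
1: · MOVLT
2: · MOVPL
3: ✓ MOVVS  r2←0x07
4: ✓ CMP  NZCV=1000
5: · ADDVS
6: · MOVGE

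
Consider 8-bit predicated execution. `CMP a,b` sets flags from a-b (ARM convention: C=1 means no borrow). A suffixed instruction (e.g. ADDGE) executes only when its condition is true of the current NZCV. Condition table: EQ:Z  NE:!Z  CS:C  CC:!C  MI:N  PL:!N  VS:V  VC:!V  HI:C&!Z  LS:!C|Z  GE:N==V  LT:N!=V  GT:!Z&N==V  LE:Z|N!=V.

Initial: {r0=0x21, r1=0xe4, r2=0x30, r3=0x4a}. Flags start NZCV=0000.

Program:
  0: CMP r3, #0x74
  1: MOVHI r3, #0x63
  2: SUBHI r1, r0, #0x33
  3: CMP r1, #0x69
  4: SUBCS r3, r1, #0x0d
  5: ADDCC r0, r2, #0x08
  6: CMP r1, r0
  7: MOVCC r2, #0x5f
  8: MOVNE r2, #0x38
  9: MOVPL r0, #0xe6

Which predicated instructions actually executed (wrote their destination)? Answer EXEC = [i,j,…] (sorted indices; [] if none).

EXEC = [4,8]

[0] flags=1000 → (cmp)
[1] flags=1000 HI?F → skip
[2] flags=1000 HI?F → skip
[3] flags=0011 → (cmp)
[4] flags=0011 CS?T → r3=0xd7
[5] flags=0011 CC?F → skip
[6] flags=1010 → (cmp)
[7] flags=1010 CC?F → skip
[8] flags=1010 NE?T → r2=0x38
[9] flags=1010 PL?F → skip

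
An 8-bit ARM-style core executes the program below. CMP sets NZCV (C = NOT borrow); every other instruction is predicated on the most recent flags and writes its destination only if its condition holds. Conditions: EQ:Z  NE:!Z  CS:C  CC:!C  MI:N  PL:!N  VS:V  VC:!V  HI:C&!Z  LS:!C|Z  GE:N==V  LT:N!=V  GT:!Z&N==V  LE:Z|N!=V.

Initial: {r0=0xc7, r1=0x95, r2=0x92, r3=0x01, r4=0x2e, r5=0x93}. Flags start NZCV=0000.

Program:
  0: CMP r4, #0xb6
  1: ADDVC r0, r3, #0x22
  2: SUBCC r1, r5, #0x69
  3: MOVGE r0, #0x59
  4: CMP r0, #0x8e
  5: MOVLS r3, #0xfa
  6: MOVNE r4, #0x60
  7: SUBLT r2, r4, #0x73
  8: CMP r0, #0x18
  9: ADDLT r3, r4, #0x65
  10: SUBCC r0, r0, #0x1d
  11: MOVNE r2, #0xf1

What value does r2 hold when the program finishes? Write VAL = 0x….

VAL = 0xf1

[0] flags=0000 → (cmp)
[1] flags=0000 VC?T → r0=0x23
[2] flags=0000 CC?T → r1=0x2a
[3] flags=0000 GE?T → r0=0x59
[4] flags=1001 → (cmp)
[5] flags=1001 LS?T → r3=0xfa
[6] flags=1001 NE?T → r4=0x60
[7] flags=1001 LT?F → skip
[8] flags=0010 → (cmp)
[9] flags=0010 LT?F → skip
[10] flags=0010 CC?F → skip
[11] flags=0010 NE?T → r2=0xf1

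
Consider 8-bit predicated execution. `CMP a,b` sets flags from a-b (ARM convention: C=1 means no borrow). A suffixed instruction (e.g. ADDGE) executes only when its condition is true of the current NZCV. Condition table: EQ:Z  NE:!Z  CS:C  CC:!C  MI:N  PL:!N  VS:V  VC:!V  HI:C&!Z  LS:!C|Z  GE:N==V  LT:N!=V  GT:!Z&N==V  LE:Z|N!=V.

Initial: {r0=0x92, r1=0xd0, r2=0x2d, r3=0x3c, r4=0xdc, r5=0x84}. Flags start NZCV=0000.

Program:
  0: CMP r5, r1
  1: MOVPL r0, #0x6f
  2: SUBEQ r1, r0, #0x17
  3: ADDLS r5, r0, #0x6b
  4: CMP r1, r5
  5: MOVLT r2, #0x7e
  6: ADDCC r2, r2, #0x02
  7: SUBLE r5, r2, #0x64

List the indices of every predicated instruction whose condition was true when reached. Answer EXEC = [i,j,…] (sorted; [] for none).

[0] flags=1000 → (cmp)
[1] flags=1000 PL?F → skip
[2] flags=1000 EQ?F → skip
[3] flags=1000 LS?T → r5=0xfd
[4] flags=1000 → (cmp)
[5] flags=1000 LT?T → r2=0x7e
[6] flags=1000 CC?T → r2=0x80
[7] flags=1000 LE?T → r5=0x1c

EXEC = [3,5,6,7]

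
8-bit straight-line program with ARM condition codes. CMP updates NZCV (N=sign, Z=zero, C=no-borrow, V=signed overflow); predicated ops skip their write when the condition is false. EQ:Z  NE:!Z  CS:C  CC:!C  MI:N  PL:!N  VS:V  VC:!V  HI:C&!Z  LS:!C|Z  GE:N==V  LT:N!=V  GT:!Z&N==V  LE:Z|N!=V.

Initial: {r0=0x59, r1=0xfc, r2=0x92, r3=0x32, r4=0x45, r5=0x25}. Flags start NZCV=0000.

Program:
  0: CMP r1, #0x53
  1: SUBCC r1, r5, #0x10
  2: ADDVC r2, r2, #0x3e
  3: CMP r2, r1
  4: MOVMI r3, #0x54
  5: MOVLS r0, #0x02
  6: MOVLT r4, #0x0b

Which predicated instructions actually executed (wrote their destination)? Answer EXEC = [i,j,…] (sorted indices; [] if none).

0: ✓ CMP  NZCV=1010
1: · SUBCC
2: ✓ ADDVC  r2←0xd0
3: ✓ CMP  NZCV=1000
4: ✓ MOVMI  r3←0x54
5: ✓ MOVLS  r0←0x02
6: ✓ MOVLT  r4←0x0b

EXEC = [2,4,5,6]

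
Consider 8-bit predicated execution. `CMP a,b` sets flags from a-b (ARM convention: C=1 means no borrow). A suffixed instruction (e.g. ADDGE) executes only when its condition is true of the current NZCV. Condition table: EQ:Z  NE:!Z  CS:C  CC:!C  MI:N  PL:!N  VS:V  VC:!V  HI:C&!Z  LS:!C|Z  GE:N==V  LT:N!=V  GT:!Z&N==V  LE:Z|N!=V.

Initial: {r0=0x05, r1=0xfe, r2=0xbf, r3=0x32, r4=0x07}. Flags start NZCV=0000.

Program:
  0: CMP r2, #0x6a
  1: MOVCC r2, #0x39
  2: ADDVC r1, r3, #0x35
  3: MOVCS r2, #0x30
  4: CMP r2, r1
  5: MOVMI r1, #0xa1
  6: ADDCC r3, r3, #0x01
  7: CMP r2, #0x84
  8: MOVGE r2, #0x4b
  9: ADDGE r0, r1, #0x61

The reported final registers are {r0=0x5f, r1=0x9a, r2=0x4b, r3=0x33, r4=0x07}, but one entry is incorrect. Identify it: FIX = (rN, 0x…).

FIX = (r1, 0xfe)

[0] flags=0011 → (cmp)
[1] flags=0011 CC?F → skip
[2] flags=0011 VC?F → skip
[3] flags=0011 CS?T → r2=0x30
[4] flags=0000 → (cmp)
[5] flags=0000 MI?F → skip
[6] flags=0000 CC?T → r3=0x33
[7] flags=1001 → (cmp)
[8] flags=1001 GE?T → r2=0x4b
[9] flags=1001 GE?T → r0=0x5f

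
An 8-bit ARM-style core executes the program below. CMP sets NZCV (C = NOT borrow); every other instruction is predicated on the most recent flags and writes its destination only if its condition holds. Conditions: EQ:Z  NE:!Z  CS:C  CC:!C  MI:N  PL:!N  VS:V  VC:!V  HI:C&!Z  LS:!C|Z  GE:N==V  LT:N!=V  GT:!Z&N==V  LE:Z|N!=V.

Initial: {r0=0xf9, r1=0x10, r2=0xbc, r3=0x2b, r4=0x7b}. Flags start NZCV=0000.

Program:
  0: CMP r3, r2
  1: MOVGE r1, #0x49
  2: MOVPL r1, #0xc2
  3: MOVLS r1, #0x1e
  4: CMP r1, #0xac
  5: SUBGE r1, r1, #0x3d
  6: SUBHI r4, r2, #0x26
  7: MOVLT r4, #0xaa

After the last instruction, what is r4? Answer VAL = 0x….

VAL = 0x7b

0: ✓ CMP  NZCV=0000
1: ✓ MOVGE  r1←0x49
2: ✓ MOVPL  r1←0xc2
3: ✓ MOVLS  r1←0x1e
4: ✓ CMP  NZCV=0000
5: ✓ SUBGE  r1←0xe1
6: · SUBHI
7: · MOVLT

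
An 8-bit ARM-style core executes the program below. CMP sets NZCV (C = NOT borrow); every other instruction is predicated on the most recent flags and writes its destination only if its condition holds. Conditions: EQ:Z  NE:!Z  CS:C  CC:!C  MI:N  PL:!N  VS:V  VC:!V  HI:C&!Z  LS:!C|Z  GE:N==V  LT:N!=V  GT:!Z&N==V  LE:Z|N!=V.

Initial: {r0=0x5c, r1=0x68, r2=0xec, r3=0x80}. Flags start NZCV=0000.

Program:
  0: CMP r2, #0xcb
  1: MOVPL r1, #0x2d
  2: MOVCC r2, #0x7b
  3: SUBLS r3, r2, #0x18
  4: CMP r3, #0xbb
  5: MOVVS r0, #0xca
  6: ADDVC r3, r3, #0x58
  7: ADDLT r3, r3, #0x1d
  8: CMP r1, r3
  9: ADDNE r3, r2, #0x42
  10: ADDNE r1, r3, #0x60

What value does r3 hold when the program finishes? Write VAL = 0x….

[0] flags=0010 → (cmp)
[1] flags=0010 PL?T → r1=0x2d
[2] flags=0010 CC?F → skip
[3] flags=0010 LS?F → skip
[4] flags=1000 → (cmp)
[5] flags=1000 VS?F → skip
[6] flags=1000 VC?T → r3=0xd8
[7] flags=1000 LT?T → r3=0xf5
[8] flags=0000 → (cmp)
[9] flags=0000 NE?T → r3=0x2e
[10] flags=0000 NE?T → r1=0x8e

VAL = 0x2e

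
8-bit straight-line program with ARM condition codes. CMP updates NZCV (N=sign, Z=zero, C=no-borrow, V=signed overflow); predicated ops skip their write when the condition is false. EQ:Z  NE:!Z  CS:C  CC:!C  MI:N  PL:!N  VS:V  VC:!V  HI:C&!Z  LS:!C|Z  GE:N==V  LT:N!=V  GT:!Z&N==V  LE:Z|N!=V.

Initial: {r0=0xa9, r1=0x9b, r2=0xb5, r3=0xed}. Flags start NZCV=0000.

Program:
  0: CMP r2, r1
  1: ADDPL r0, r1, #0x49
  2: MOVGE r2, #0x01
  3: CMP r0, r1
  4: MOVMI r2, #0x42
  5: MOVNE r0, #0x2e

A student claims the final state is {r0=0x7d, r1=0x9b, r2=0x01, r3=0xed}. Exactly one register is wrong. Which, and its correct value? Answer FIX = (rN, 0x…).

0: ✓ CMP  NZCV=0010
1: ✓ ADDPL  r0←0xe4
2: ✓ MOVGE  r2←0x01
3: ✓ CMP  NZCV=0010
4: · MOVMI
5: ✓ MOVNE  r0←0x2e

FIX = (r0, 0x2e)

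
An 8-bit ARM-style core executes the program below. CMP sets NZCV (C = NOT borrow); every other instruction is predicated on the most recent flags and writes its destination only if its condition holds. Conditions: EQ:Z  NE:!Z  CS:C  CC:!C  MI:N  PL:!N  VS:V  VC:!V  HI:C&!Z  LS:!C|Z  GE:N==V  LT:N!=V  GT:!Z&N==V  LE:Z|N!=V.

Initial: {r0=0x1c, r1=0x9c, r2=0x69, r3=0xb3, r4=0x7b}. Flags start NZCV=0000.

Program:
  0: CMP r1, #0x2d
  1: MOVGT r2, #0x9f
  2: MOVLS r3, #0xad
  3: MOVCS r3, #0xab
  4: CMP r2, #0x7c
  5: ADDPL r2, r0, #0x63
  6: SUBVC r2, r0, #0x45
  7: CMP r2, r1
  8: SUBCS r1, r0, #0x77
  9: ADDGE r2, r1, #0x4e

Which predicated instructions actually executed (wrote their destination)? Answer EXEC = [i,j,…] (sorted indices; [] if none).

EXEC = [3,6,8,9]

0: ✓ CMP  NZCV=0011
1: · MOVGT
2: · MOVLS
3: ✓ MOVCS  r3←0xab
4: ✓ CMP  NZCV=1000
5: · ADDPL
6: ✓ SUBVC  r2←0xd7
7: ✓ CMP  NZCV=0010
8: ✓ SUBCS  r1←0xa5
9: ✓ ADDGE  r2←0xf3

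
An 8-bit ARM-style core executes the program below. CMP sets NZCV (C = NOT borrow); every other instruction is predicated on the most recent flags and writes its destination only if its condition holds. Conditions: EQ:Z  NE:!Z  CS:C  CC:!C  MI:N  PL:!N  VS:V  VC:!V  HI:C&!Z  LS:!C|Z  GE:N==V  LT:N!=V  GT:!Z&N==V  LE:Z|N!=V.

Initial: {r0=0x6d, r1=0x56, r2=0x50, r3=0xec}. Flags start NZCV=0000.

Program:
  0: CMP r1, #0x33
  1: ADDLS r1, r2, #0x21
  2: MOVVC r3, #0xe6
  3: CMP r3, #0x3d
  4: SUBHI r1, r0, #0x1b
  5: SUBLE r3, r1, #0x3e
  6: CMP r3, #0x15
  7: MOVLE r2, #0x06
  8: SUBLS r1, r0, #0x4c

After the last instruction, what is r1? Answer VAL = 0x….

[0] flags=0010 → (cmp)
[1] flags=0010 LS?F → skip
[2] flags=0010 VC?T → r3=0xe6
[3] flags=1010 → (cmp)
[4] flags=1010 HI?T → r1=0x52
[5] flags=1010 LE?T → r3=0x14
[6] flags=1000 → (cmp)
[7] flags=1000 LE?T → r2=0x06
[8] flags=1000 LS?T → r1=0x21

VAL = 0x21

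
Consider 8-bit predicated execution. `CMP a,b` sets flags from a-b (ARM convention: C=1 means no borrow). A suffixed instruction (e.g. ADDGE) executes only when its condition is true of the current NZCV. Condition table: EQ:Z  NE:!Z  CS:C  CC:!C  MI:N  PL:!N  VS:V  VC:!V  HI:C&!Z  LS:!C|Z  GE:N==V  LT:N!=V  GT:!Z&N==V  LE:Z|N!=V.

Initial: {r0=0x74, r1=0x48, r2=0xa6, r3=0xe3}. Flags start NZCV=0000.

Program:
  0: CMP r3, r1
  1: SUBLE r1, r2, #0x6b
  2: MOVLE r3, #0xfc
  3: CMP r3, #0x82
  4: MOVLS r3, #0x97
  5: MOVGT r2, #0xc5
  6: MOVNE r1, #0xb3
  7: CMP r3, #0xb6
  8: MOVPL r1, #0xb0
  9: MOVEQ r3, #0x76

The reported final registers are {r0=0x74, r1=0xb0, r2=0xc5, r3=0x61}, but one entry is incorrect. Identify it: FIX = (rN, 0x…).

[0] flags=1010 → (cmp)
[1] flags=1010 LE?T → r1=0x3b
[2] flags=1010 LE?T → r3=0xfc
[3] flags=0010 → (cmp)
[4] flags=0010 LS?F → skip
[5] flags=0010 GT?T → r2=0xc5
[6] flags=0010 NE?T → r1=0xb3
[7] flags=0010 → (cmp)
[8] flags=0010 PL?T → r1=0xb0
[9] flags=0010 EQ?F → skip

FIX = (r3, 0xfc)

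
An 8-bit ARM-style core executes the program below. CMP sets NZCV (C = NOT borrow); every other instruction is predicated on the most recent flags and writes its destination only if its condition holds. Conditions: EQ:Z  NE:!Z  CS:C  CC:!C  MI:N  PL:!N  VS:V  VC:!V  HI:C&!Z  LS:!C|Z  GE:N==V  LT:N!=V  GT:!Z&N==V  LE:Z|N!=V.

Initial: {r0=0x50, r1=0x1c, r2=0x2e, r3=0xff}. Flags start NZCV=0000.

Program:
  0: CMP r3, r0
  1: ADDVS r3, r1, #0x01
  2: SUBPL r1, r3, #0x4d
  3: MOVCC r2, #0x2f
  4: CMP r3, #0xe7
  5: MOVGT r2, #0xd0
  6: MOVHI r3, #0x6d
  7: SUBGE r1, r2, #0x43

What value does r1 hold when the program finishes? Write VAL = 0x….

VAL = 0x8d

0: ✓ CMP  NZCV=1010
1: · ADDVS
2: · SUBPL
3: · MOVCC
4: ✓ CMP  NZCV=0010
5: ✓ MOVGT  r2←0xd0
6: ✓ MOVHI  r3←0x6d
7: ✓ SUBGE  r1←0x8d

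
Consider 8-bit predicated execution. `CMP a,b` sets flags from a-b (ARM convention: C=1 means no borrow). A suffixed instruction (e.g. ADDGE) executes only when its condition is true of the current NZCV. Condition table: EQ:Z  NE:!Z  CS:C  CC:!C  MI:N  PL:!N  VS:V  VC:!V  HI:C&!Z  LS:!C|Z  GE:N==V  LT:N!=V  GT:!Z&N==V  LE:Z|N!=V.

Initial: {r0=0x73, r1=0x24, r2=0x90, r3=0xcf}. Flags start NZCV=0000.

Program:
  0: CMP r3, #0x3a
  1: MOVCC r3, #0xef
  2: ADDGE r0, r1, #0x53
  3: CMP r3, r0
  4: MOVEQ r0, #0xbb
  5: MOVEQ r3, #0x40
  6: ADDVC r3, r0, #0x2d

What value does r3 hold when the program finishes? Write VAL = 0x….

VAL = 0xcf

0: ✓ CMP  NZCV=1010
1: · MOVCC
2: · ADDGE
3: ✓ CMP  NZCV=0011
4: · MOVEQ
5: · MOVEQ
6: · ADDVC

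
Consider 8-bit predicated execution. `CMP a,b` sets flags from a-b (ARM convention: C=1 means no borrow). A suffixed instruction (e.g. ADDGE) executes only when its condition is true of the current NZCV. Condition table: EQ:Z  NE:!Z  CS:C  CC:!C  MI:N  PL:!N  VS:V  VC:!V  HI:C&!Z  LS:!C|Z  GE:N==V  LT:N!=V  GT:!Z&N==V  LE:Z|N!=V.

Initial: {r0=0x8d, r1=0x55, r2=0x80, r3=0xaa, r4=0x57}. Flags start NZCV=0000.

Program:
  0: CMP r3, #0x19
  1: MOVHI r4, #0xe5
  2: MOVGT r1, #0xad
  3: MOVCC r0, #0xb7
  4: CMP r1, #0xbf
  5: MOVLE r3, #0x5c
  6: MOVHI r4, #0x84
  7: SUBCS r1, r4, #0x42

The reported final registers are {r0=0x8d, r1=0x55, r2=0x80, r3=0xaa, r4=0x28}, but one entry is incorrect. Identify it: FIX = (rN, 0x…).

[0] flags=1010 → (cmp)
[1] flags=1010 HI?T → r4=0xe5
[2] flags=1010 GT?F → skip
[3] flags=1010 CC?F → skip
[4] flags=1001 → (cmp)
[5] flags=1001 LE?F → skip
[6] flags=1001 HI?F → skip
[7] flags=1001 CS?F → skip

FIX = (r4, 0xe5)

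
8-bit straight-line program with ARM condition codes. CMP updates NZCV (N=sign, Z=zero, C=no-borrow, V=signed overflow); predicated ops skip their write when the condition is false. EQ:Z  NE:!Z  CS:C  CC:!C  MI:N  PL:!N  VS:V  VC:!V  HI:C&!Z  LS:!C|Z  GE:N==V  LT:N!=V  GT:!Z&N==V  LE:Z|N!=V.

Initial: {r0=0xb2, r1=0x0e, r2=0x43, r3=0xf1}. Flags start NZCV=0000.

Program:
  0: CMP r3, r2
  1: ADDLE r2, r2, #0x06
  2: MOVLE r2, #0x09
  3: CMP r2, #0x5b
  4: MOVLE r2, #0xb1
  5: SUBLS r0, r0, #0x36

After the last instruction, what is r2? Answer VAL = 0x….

0: ✓ CMP  NZCV=1010
1: ✓ ADDLE  r2←0x49
2: ✓ MOVLE  r2←0x09
3: ✓ CMP  NZCV=1000
4: ✓ MOVLE  r2←0xb1
5: ✓ SUBLS  r0←0x7c

VAL = 0xb1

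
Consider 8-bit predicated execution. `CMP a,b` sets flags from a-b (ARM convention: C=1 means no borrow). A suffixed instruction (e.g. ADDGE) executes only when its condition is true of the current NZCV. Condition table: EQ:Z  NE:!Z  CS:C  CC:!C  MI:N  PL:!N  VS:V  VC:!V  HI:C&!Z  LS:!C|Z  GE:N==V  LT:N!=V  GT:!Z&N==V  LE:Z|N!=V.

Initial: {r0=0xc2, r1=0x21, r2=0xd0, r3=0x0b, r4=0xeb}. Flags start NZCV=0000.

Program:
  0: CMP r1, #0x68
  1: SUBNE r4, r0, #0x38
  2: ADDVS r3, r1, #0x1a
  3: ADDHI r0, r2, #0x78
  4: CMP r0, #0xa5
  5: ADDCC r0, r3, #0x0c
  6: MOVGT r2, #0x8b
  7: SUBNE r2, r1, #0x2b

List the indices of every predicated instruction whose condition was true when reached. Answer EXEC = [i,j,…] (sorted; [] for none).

EXEC = [1,6,7]

[0] flags=1000 → (cmp)
[1] flags=1000 NE?T → r4=0x8a
[2] flags=1000 VS?F → skip
[3] flags=1000 HI?F → skip
[4] flags=0010 → (cmp)
[5] flags=0010 CC?F → skip
[6] flags=0010 GT?T → r2=0x8b
[7] flags=0010 NE?T → r2=0xf6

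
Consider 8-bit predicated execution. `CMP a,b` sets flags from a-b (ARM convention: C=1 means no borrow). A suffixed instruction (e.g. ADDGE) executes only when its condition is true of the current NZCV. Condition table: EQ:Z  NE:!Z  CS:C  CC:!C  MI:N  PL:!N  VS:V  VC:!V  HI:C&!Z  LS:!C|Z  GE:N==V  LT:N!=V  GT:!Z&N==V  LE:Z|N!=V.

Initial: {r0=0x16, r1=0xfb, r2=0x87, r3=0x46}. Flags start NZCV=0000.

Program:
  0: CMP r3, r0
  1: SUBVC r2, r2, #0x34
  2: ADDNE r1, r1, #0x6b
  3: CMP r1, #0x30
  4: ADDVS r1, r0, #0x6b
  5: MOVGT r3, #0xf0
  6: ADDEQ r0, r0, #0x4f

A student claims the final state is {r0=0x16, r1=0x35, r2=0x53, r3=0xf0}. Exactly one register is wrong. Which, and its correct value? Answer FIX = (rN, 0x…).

0: ✓ CMP  NZCV=0010
1: ✓ SUBVC  r2←0x53
2: ✓ ADDNE  r1←0x66
3: ✓ CMP  NZCV=0010
4: · ADDVS
5: ✓ MOVGT  r3←0xf0
6: · ADDEQ

FIX = (r1, 0x66)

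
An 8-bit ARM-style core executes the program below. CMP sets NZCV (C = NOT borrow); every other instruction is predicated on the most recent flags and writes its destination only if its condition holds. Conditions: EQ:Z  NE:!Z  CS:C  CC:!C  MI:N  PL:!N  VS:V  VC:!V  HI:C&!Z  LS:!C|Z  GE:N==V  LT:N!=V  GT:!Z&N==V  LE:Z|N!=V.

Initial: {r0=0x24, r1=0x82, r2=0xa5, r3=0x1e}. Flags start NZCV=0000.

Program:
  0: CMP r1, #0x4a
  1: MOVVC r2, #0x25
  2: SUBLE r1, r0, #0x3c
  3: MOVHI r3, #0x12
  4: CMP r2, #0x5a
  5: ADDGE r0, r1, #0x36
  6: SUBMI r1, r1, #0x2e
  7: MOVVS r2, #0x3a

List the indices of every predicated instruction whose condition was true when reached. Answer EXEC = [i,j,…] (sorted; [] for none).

EXEC = [2,3,7]

0: ✓ CMP  NZCV=0011
1: · MOVVC
2: ✓ SUBLE  r1←0xe8
3: ✓ MOVHI  r3←0x12
4: ✓ CMP  NZCV=0011
5: · ADDGE
6: · SUBMI
7: ✓ MOVVS  r2←0x3a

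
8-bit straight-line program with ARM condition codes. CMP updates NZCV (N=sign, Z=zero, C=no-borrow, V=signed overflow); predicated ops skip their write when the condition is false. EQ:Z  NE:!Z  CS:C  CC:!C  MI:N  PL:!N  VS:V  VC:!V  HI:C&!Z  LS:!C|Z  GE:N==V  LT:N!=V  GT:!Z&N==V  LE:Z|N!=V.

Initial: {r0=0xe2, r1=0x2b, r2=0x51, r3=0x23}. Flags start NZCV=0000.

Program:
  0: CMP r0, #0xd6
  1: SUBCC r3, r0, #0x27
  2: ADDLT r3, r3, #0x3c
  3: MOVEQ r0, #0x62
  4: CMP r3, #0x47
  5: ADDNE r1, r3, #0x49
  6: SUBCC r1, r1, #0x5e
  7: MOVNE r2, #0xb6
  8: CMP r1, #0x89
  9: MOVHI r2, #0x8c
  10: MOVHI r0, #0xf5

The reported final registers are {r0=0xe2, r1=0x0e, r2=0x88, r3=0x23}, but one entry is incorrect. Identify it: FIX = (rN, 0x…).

FIX = (r2, 0xb6)

[0] flags=0010 → (cmp)
[1] flags=0010 CC?F → skip
[2] flags=0010 LT?F → skip
[3] flags=0010 EQ?F → skip
[4] flags=1000 → (cmp)
[5] flags=1000 NE?T → r1=0x6c
[6] flags=1000 CC?T → r1=0x0e
[7] flags=1000 NE?T → r2=0xb6
[8] flags=1001 → (cmp)
[9] flags=1001 HI?F → skip
[10] flags=1001 HI?F → skip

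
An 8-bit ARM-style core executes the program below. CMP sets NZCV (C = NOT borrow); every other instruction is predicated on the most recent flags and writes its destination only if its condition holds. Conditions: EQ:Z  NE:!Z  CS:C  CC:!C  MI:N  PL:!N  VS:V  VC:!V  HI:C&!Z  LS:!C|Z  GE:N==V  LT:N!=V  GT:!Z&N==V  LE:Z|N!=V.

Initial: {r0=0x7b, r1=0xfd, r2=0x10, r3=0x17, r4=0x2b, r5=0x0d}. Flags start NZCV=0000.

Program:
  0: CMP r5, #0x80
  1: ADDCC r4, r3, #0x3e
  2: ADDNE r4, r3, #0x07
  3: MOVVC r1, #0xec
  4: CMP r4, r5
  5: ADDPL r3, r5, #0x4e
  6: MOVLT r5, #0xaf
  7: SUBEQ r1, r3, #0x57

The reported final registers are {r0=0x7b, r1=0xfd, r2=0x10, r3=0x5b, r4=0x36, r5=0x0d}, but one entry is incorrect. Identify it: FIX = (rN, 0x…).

[0] flags=1001 → (cmp)
[1] flags=1001 CC?T → r4=0x55
[2] flags=1001 NE?T → r4=0x1e
[3] flags=1001 VC?F → skip
[4] flags=0010 → (cmp)
[5] flags=0010 PL?T → r3=0x5b
[6] flags=0010 LT?F → skip
[7] flags=0010 EQ?F → skip

FIX = (r4, 0x1e)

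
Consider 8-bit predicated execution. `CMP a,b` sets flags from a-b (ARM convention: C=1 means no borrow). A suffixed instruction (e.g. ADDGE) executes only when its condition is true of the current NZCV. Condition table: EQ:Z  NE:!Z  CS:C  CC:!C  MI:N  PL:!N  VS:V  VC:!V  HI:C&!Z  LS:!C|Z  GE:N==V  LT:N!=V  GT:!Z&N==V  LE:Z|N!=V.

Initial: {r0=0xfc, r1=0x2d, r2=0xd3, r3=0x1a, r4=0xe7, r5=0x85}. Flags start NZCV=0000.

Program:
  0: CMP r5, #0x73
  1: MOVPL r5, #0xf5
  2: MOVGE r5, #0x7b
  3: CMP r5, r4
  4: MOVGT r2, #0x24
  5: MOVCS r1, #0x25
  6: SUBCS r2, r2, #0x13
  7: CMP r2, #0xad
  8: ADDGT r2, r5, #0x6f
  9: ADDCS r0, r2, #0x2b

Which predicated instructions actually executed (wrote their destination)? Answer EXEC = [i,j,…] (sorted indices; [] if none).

EXEC = [1,4,5,6,8]

[0] flags=0011 → (cmp)
[1] flags=0011 PL?T → r5=0xf5
[2] flags=0011 GE?F → skip
[3] flags=0010 → (cmp)
[4] flags=0010 GT?T → r2=0x24
[5] flags=0010 CS?T → r1=0x25
[6] flags=0010 CS?T → r2=0x11
[7] flags=0000 → (cmp)
[8] flags=0000 GT?T → r2=0x64
[9] flags=0000 CS?F → skip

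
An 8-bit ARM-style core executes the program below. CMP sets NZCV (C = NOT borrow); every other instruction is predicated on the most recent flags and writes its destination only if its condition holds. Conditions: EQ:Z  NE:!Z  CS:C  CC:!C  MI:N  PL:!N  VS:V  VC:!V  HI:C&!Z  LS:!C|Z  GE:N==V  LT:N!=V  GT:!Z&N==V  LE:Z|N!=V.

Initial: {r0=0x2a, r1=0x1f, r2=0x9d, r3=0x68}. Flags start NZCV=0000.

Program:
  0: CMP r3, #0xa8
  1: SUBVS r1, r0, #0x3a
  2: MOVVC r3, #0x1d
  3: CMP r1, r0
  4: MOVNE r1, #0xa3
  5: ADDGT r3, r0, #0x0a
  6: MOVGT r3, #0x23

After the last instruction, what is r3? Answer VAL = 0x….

[0] flags=1001 → (cmp)
[1] flags=1001 VS?T → r1=0xf0
[2] flags=1001 VC?F → skip
[3] flags=1010 → (cmp)
[4] flags=1010 NE?T → r1=0xa3
[5] flags=1010 GT?F → skip
[6] flags=1010 GT?F → skip

VAL = 0x68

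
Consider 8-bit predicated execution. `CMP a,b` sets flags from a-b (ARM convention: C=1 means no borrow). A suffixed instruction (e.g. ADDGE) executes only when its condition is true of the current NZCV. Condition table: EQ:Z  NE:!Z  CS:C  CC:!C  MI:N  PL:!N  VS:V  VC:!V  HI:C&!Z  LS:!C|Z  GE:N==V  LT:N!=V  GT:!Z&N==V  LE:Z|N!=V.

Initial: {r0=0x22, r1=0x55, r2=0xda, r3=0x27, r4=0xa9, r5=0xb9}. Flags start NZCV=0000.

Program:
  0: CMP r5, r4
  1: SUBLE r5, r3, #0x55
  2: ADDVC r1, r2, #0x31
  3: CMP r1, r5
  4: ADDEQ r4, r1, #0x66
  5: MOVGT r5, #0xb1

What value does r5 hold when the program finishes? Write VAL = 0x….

[0] flags=0010 → (cmp)
[1] flags=0010 LE?F → skip
[2] flags=0010 VC?T → r1=0x0b
[3] flags=0000 → (cmp)
[4] flags=0000 EQ?F → skip
[5] flags=0000 GT?T → r5=0xb1

VAL = 0xb1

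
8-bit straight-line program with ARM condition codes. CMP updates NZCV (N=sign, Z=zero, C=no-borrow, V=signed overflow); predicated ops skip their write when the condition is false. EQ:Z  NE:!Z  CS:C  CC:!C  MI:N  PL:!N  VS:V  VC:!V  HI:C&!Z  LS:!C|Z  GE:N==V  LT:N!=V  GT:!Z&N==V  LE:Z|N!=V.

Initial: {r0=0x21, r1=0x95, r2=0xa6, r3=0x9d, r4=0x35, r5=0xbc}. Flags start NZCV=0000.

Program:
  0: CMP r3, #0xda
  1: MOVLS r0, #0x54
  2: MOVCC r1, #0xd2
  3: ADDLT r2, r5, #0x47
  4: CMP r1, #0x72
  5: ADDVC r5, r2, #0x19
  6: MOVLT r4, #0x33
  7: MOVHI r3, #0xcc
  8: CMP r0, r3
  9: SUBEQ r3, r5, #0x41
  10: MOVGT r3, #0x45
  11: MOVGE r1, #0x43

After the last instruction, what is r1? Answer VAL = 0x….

0: ✓ CMP  NZCV=1000
1: ✓ MOVLS  r0←0x54
2: ✓ MOVCC  r1←0xd2
3: ✓ ADDLT  r2←0x03
4: ✓ CMP  NZCV=0011
5: · ADDVC
6: ✓ MOVLT  r4←0x33
7: ✓ MOVHI  r3←0xcc
8: ✓ CMP  NZCV=1001
9: · SUBEQ
10: ✓ MOVGT  r3←0x45
11: ✓ MOVGE  r1←0x43

VAL = 0x43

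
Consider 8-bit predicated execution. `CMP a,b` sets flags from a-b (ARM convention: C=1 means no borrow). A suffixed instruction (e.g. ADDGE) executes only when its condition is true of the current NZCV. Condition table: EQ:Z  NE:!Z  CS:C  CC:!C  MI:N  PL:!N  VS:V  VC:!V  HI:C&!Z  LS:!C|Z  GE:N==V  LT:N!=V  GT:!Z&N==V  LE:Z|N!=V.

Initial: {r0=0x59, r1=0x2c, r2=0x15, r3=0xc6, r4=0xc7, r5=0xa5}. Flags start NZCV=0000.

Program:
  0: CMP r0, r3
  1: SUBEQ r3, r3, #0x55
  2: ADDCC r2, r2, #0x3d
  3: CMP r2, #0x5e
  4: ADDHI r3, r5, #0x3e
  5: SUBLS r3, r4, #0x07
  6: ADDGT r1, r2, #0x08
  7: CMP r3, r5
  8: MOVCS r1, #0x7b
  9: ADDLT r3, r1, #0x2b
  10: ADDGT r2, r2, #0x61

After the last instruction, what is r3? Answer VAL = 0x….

VAL = 0xc0

[0] flags=1001 → (cmp)
[1] flags=1001 EQ?F → skip
[2] flags=1001 CC?T → r2=0x52
[3] flags=1000 → (cmp)
[4] flags=1000 HI?F → skip
[5] flags=1000 LS?T → r3=0xc0
[6] flags=1000 GT?F → skip
[7] flags=0010 → (cmp)
[8] flags=0010 CS?T → r1=0x7b
[9] flags=0010 LT?F → skip
[10] flags=0010 GT?T → r2=0xb3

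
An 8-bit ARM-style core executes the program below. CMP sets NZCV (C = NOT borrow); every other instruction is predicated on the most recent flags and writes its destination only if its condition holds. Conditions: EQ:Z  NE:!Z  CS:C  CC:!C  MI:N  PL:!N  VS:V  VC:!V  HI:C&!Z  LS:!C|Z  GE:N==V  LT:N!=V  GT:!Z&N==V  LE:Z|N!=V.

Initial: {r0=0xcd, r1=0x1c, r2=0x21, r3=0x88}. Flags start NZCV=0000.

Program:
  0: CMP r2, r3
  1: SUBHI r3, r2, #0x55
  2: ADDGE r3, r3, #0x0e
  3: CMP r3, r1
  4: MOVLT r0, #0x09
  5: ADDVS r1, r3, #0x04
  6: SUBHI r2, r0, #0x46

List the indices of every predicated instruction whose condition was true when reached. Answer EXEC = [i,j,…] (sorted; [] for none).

[0] flags=1001 → (cmp)
[1] flags=1001 HI?F → skip
[2] flags=1001 GE?T → r3=0x96
[3] flags=0011 → (cmp)
[4] flags=0011 LT?T → r0=0x09
[5] flags=0011 VS?T → r1=0x9a
[6] flags=0011 HI?T → r2=0xc3

EXEC = [2,4,5,6]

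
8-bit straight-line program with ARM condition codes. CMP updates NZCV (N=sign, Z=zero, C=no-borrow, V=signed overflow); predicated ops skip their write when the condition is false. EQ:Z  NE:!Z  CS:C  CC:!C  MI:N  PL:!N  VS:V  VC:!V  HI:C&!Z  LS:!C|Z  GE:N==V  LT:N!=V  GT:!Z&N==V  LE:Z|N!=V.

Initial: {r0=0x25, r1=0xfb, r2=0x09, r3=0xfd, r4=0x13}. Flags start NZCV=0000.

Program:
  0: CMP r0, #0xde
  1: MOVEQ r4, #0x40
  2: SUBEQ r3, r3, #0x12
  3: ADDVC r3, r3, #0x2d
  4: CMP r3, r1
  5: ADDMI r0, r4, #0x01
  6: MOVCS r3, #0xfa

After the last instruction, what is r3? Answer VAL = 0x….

VAL = 0x2a

[0] flags=0000 → (cmp)
[1] flags=0000 EQ?F → skip
[2] flags=0000 EQ?F → skip
[3] flags=0000 VC?T → r3=0x2a
[4] flags=0000 → (cmp)
[5] flags=0000 MI?F → skip
[6] flags=0000 CS?F → skip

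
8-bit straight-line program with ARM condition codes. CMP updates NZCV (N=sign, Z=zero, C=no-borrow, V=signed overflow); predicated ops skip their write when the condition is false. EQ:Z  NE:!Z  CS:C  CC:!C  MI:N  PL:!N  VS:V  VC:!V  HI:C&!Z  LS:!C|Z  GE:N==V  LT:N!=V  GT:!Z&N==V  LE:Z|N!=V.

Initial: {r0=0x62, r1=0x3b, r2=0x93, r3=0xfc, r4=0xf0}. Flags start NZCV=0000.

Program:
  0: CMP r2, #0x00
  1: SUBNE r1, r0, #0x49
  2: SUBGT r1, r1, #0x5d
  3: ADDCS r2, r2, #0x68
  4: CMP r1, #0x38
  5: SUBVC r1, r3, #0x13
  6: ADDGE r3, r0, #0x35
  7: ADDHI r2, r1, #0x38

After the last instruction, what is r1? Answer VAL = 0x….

[0] flags=1010 → (cmp)
[1] flags=1010 NE?T → r1=0x19
[2] flags=1010 GT?F → skip
[3] flags=1010 CS?T → r2=0xfb
[4] flags=1000 → (cmp)
[5] flags=1000 VC?T → r1=0xe9
[6] flags=1000 GE?F → skip
[7] flags=1000 HI?F → skip

VAL = 0xe9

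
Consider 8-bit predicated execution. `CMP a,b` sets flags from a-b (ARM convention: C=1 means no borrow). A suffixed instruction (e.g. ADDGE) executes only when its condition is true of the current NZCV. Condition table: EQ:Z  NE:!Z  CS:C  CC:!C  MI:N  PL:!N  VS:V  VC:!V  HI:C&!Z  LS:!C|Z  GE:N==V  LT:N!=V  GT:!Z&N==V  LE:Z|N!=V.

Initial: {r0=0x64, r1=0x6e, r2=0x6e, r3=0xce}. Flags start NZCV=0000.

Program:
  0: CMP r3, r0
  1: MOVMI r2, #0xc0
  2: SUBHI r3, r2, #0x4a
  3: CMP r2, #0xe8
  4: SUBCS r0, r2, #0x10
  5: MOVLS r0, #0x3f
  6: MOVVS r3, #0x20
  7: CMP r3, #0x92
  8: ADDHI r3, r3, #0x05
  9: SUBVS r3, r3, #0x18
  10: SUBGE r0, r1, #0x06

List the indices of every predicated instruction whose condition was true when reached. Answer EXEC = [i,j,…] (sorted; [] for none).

EXEC = [2,5,6,9,10]

[0] flags=0011 → (cmp)
[1] flags=0011 MI?F → skip
[2] flags=0011 HI?T → r3=0x24
[3] flags=1001 → (cmp)
[4] flags=1001 CS?F → skip
[5] flags=1001 LS?T → r0=0x3f
[6] flags=1001 VS?T → r3=0x20
[7] flags=1001 → (cmp)
[8] flags=1001 HI?F → skip
[9] flags=1001 VS?T → r3=0x08
[10] flags=1001 GE?T → r0=0x68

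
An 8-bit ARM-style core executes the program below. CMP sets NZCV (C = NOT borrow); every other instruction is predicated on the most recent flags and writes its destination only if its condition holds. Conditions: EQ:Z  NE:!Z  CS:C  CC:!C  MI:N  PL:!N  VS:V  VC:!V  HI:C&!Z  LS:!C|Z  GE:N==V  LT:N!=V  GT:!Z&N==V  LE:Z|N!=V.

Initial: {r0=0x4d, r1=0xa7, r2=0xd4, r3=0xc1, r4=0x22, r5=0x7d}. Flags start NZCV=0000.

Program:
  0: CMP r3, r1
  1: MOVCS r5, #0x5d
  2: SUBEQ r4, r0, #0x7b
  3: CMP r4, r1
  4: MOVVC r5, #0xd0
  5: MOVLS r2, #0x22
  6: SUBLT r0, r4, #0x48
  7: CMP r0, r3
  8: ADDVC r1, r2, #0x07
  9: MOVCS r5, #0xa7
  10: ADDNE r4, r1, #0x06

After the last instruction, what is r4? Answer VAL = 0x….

VAL = 0xad

0: ✓ CMP  NZCV=0010
1: ✓ MOVCS  r5←0x5d
2: · SUBEQ
3: ✓ CMP  NZCV=0000
4: ✓ MOVVC  r5←0xd0
5: ✓ MOVLS  r2←0x22
6: · SUBLT
7: ✓ CMP  NZCV=1001
8: · ADDVC
9: · MOVCS
10: ✓ ADDNE  r4←0xad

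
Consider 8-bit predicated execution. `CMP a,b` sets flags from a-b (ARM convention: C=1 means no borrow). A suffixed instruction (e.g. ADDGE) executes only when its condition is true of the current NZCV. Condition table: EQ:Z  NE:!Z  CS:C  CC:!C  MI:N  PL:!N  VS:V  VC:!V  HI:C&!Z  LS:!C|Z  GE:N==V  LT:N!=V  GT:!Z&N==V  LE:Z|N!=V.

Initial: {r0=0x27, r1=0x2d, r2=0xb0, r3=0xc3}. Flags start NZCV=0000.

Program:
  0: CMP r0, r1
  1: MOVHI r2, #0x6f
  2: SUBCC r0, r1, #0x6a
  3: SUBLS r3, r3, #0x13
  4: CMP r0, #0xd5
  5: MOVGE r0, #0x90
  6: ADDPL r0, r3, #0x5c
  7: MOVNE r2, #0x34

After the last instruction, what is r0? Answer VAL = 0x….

VAL = 0xc3

[0] flags=1000 → (cmp)
[1] flags=1000 HI?F → skip
[2] flags=1000 CC?T → r0=0xc3
[3] flags=1000 LS?T → r3=0xb0
[4] flags=1000 → (cmp)
[5] flags=1000 GE?F → skip
[6] flags=1000 PL?F → skip
[7] flags=1000 NE?T → r2=0x34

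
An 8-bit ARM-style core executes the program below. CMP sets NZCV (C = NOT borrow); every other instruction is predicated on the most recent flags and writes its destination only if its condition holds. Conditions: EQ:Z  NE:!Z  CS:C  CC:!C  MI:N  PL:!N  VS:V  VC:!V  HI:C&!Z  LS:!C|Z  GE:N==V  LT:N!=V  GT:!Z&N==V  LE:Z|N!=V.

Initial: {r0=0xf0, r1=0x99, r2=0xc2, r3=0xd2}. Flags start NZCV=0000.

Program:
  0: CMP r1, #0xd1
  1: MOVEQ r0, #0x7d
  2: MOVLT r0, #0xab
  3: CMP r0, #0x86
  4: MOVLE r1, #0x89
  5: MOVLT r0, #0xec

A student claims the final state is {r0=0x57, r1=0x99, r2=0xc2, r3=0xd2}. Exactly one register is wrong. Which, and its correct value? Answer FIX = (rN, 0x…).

0: ✓ CMP  NZCV=1000
1: · MOVEQ
2: ✓ MOVLT  r0←0xab
3: ✓ CMP  NZCV=0010
4: · MOVLE
5: · MOVLT

FIX = (r0, 0xab)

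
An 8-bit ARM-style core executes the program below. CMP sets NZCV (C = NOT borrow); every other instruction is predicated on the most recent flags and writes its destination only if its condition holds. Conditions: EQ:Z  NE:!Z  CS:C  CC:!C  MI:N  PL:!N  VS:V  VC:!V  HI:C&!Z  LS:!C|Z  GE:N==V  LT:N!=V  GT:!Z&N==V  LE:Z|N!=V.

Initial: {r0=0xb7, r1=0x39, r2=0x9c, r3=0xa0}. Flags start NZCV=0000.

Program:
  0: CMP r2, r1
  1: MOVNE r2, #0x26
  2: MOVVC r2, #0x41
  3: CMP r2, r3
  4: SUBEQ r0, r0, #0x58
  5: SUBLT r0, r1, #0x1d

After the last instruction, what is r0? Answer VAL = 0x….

VAL = 0xb7

[0] flags=0011 → (cmp)
[1] flags=0011 NE?T → r2=0x26
[2] flags=0011 VC?F → skip
[3] flags=1001 → (cmp)
[4] flags=1001 EQ?F → skip
[5] flags=1001 LT?F → skip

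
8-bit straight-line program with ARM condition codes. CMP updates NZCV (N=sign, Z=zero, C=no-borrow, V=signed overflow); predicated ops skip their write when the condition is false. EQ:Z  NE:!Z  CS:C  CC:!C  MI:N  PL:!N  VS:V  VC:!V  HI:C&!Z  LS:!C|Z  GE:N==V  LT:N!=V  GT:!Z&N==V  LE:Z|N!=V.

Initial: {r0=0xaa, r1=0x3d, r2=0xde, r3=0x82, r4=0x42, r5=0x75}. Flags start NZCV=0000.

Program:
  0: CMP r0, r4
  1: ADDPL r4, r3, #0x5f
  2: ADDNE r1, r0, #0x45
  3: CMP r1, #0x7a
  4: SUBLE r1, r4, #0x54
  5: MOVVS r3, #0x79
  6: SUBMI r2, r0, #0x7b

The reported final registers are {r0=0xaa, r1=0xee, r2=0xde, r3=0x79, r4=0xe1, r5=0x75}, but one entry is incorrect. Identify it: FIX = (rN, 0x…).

FIX = (r1, 0x8d)

[0] flags=0011 → (cmp)
[1] flags=0011 PL?T → r4=0xe1
[2] flags=0011 NE?T → r1=0xef
[3] flags=0011 → (cmp)
[4] flags=0011 LE?T → r1=0x8d
[5] flags=0011 VS?T → r3=0x79
[6] flags=0011 MI?F → skip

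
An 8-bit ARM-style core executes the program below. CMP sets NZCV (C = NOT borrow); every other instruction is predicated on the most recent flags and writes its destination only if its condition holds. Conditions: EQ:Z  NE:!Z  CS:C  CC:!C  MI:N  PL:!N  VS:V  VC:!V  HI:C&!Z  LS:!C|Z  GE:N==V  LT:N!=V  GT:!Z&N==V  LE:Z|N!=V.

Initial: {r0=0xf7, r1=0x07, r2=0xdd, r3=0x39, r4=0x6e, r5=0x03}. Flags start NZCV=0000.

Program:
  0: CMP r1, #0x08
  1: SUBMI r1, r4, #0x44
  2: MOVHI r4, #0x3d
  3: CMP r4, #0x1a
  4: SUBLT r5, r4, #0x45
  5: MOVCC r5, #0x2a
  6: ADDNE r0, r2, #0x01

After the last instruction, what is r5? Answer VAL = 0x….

0: ✓ CMP  NZCV=1000
1: ✓ SUBMI  r1←0x2a
2: · MOVHI
3: ✓ CMP  NZCV=0010
4: · SUBLT
5: · MOVCC
6: ✓ ADDNE  r0←0xde

VAL = 0x03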